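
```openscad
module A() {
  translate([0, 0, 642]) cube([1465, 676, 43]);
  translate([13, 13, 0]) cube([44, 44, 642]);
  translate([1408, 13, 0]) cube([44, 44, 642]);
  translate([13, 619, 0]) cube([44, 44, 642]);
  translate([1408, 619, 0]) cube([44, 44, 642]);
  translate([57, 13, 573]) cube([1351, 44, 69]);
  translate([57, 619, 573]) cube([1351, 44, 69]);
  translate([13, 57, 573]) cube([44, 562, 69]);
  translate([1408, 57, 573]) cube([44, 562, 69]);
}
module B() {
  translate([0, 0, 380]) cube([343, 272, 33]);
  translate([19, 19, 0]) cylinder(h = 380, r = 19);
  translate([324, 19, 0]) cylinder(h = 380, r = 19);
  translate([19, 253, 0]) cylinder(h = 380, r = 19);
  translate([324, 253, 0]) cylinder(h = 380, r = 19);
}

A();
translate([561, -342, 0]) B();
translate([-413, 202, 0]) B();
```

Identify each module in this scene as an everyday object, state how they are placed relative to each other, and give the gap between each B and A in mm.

Each stool's nearest face is 70 mm from the table's bounding box.

A is a table. B is a stool. Two stools sit around the table at the −y, −x sides. The gap between each stool and the table is 70 mm.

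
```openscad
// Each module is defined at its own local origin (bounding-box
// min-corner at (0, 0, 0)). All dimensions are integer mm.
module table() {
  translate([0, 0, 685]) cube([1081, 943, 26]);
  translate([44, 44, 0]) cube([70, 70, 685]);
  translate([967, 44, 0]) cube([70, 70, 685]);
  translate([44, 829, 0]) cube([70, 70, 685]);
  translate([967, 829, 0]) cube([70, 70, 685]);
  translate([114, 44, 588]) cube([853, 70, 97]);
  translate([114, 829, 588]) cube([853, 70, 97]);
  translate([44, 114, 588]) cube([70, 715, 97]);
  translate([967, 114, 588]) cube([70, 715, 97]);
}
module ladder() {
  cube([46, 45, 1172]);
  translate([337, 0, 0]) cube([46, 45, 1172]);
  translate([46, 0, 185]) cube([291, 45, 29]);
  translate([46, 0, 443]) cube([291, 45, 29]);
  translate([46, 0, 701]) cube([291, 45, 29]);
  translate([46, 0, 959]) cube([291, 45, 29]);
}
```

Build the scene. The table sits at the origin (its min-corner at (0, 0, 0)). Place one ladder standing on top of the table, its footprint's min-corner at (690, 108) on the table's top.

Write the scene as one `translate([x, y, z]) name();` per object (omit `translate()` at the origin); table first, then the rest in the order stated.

table();
translate([690, 108, 711]) ladder();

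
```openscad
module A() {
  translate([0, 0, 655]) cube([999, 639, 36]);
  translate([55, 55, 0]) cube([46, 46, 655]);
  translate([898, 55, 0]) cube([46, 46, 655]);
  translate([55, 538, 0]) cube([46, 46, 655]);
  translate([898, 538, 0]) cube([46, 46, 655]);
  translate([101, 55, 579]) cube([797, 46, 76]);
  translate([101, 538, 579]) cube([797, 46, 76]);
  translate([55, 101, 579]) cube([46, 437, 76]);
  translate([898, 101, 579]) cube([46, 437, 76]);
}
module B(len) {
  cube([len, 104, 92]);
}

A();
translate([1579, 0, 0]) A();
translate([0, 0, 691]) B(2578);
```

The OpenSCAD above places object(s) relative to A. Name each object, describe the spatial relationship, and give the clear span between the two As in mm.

A is a table. B is a beam. A beam spans the tops of two tables. The clear span between the two tables is 580 mm.

Second table starts at x = 1579; first ends at x = 999; clear span = 1579 − 999 = 580 mm.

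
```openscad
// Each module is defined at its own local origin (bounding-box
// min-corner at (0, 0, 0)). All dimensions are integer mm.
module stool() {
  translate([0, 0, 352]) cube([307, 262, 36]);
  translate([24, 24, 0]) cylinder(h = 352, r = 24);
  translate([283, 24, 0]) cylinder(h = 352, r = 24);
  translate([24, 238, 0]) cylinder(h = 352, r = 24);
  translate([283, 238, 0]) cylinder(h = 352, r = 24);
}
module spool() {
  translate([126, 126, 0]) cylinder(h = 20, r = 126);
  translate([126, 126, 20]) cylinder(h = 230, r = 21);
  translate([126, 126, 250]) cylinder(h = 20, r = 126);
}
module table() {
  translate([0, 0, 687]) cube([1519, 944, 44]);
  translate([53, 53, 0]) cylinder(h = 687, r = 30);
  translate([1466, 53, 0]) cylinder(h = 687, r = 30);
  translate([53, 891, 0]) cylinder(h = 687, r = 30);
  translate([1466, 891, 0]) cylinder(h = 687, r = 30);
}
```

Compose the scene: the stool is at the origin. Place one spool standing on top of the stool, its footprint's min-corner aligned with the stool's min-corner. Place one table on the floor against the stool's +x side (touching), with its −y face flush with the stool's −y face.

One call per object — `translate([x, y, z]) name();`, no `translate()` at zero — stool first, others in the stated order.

stool();
translate([0, 0, 388]) spool();
translate([307, 0, 0]) table();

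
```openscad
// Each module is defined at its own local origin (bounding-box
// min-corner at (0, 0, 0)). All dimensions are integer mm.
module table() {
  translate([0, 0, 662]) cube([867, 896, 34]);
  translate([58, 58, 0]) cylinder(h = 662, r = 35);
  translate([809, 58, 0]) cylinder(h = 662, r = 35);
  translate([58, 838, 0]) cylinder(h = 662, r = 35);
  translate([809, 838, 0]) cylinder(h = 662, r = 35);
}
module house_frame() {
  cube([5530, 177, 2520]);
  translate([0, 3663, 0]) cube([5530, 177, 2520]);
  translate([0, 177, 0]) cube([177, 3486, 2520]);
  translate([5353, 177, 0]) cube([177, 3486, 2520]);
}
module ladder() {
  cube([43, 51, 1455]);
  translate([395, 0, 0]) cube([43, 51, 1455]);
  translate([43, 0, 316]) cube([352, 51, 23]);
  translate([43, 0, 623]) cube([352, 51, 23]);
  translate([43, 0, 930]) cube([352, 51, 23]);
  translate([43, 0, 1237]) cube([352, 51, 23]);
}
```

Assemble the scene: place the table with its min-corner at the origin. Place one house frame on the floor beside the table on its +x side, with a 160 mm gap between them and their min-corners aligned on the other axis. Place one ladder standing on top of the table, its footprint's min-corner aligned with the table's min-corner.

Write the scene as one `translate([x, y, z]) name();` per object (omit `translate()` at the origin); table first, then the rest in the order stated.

table();
translate([1027, 0, 0]) house_frame();
translate([0, 0, 696]) ladder();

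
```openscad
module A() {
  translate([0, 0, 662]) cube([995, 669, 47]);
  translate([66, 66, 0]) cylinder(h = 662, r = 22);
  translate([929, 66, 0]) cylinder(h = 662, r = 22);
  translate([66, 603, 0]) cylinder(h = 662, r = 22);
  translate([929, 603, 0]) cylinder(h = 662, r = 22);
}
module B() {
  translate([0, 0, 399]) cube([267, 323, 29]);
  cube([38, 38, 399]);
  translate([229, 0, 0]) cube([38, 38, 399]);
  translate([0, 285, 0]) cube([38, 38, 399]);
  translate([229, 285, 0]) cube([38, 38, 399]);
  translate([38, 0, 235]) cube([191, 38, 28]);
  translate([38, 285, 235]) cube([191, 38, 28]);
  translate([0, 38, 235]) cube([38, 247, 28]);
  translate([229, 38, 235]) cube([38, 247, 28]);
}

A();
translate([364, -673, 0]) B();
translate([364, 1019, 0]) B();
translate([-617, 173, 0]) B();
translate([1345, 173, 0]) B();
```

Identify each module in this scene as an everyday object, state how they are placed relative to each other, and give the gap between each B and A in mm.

A is a table. B is a stool. Four stools sit around the table at the −y, +y, −x, +x sides. The gap between each stool and the table is 350 mm.

Each stool's nearest face is 350 mm from the table's bounding box.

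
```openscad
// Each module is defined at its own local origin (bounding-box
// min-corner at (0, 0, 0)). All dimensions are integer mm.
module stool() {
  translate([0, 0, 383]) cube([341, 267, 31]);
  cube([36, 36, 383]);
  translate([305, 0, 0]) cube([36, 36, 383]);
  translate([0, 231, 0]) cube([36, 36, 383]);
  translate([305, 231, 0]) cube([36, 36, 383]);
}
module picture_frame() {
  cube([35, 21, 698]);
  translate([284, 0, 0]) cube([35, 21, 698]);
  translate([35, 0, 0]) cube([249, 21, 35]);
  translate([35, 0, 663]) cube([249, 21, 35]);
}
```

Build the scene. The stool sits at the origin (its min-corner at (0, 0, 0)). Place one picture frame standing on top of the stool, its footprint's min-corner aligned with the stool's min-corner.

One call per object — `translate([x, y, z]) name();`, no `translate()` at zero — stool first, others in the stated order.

stool();
translate([0, 0, 414]) picture_frame();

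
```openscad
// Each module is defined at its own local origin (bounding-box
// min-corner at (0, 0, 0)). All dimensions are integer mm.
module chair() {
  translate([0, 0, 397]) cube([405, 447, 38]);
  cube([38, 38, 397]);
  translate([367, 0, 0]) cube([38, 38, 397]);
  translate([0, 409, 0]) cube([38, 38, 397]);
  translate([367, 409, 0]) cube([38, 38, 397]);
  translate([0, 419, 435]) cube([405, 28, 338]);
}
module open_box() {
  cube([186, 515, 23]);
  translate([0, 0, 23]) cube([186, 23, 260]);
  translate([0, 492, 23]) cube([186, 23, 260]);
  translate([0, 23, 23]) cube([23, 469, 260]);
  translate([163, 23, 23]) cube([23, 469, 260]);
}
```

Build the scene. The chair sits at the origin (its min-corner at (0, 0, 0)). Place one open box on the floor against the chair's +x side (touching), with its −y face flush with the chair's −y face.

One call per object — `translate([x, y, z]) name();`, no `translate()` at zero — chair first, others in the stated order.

chair();
translate([405, 0, 0]) open_box();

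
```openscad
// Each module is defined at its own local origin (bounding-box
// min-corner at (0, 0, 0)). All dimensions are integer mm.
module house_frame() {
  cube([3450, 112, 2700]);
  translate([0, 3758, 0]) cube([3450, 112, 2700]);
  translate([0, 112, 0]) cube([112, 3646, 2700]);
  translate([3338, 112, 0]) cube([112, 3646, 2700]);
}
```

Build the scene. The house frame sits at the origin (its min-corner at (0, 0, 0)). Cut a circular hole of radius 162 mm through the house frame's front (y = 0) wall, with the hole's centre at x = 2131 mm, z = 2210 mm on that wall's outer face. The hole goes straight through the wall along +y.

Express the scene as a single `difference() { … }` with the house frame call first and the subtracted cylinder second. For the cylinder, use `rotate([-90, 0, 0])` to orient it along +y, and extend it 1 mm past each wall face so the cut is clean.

difference() {
  house_frame();
  translate([2131, -1, 2210]) rotate([-90, 0, 0]) cylinder(h = 114, r = 162);
}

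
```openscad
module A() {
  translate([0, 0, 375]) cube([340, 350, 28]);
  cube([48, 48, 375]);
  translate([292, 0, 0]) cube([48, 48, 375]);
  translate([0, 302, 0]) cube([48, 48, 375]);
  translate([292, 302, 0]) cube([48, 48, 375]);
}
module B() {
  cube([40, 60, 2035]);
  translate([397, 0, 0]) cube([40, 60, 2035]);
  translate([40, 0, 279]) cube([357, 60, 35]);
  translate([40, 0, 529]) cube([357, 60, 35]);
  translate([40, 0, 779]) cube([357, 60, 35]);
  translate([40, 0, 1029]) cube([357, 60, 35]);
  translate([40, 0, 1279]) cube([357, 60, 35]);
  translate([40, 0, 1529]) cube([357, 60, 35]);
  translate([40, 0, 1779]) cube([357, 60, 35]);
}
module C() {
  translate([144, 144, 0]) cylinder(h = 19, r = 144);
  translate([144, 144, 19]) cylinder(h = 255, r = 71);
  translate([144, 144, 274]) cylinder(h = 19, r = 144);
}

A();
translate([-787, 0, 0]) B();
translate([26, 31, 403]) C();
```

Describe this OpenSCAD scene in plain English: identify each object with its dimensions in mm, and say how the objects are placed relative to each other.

A is a four-legged stool. The seat is 340×350 mm, 28 mm thick, top at z = 403 mm. It stands on four square legs, each 48×48 mm in cross-section, from z = 0 to the seat underside, each flush with a corner of the seat.

B is a wooden ladder with two side rails of 40×60 mm section and 2035 mm height, set 437 mm apart overall. Between them run 7 rectangular rungs (60 mm deep, 35 mm thick), front faces flush with the rails' −y face. The bottom of the first rung is 279 mm above the floor and each subsequent rung is 250 mm higher than the one below.

C is a spool: two coaxial disc flanges of radius 144 mm and thickness 19 mm, joined by a core cylinder of radius 71 mm and height 255 mm. The lower flange rests on z = 0 and the three cylinders share a vertical axis.

The ladder is on the floor beside the stool on its −x side. The spool is on top of the stool, centred.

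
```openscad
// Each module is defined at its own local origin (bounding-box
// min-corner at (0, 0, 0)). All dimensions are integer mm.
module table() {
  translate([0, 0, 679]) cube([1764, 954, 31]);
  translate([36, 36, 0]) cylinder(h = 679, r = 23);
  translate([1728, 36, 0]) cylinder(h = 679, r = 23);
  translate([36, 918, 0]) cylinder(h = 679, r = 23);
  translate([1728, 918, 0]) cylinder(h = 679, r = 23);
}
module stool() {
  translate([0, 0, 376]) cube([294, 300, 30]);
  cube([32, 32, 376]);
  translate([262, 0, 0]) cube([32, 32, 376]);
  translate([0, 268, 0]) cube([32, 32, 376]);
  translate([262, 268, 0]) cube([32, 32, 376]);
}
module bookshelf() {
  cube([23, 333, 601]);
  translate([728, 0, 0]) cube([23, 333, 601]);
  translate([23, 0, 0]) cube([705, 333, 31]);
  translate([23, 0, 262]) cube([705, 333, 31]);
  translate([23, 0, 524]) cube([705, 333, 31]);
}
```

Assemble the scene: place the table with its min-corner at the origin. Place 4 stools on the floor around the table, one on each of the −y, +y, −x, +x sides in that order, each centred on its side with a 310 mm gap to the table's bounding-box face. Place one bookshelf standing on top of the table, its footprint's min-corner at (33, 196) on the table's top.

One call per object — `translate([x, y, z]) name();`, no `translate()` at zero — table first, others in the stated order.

table();
translate([735, -610, 0]) stool();
translate([735, 1264, 0]) stool();
translate([-604, 327, 0]) stool();
translate([2074, 327, 0]) stool();
translate([33, 196, 710]) bookshelf();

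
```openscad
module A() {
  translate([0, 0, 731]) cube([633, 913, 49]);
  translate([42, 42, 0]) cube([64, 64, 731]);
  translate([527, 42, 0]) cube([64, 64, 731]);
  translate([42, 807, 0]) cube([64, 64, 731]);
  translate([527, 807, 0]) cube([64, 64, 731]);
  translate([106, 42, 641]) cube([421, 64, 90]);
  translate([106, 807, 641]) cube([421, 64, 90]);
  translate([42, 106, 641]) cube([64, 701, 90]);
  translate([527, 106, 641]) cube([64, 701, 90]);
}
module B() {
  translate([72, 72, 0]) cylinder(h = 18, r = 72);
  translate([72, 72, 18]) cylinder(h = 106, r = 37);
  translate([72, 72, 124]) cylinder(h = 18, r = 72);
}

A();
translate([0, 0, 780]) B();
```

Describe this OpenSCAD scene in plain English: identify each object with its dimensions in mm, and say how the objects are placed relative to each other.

A is a table: top 633 mm (x) × 913 mm (y), 49 mm thick, upper face at z = 780 mm, on four 64×64 mm square legs, each inset 42 mm from the nearest pair of top edges, running from z = 0 to the bottom of the top. Four apron rails, 64 mm thick and 90 mm tall, run between adjacent legs with their top edges flush with the underside of the top and their outer faces flush with the legs' outer faces.

B is a spool: two coaxial disc flanges of radius 72 mm and thickness 18 mm, joined by a core cylinder of radius 37 mm and height 106 mm. The lower flange rests on z = 0 and the three cylinders share a vertical axis.

The spool is on top of the table.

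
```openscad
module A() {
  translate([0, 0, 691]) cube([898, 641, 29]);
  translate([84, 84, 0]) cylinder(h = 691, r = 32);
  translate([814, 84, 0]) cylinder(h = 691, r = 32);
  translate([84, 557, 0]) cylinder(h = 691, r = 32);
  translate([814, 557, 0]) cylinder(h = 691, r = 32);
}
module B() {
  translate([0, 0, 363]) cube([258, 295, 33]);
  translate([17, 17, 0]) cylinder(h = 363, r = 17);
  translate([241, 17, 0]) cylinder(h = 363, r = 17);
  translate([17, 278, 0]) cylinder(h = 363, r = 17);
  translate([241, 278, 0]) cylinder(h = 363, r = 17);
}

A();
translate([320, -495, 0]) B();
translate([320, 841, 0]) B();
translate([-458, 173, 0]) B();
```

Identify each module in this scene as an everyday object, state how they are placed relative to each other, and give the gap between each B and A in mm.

Each stool's nearest face is 200 mm from the table's bounding box.

A is a table. B is a stool. Three stools sit around the table at the −y, +y, −x sides. The gap between each stool and the table is 200 mm.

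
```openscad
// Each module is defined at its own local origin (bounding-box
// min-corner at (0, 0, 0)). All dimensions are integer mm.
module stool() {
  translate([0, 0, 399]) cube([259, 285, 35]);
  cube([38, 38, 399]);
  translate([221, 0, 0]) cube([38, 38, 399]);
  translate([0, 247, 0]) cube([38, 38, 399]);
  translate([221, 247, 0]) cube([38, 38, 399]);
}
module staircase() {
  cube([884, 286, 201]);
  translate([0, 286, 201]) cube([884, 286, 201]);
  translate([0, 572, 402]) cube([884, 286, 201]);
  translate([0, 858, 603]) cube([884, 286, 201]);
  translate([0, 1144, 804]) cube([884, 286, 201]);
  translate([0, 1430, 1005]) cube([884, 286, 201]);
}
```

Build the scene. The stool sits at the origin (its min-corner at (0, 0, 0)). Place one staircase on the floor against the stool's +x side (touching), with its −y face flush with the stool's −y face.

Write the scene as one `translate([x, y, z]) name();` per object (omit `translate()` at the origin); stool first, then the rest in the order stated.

stool();
translate([259, 0, 0]) staircase();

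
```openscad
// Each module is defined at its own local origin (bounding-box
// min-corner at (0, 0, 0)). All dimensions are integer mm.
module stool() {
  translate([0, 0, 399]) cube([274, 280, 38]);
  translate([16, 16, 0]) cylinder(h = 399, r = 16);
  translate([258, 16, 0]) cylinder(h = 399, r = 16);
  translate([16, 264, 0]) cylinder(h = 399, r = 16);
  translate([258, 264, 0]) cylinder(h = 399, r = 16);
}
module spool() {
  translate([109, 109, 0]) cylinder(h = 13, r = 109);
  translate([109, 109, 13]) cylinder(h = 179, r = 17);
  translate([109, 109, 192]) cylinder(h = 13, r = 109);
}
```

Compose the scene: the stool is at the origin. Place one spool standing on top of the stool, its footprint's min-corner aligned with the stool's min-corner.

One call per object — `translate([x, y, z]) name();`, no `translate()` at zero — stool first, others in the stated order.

stool();
translate([0, 0, 437]) spool();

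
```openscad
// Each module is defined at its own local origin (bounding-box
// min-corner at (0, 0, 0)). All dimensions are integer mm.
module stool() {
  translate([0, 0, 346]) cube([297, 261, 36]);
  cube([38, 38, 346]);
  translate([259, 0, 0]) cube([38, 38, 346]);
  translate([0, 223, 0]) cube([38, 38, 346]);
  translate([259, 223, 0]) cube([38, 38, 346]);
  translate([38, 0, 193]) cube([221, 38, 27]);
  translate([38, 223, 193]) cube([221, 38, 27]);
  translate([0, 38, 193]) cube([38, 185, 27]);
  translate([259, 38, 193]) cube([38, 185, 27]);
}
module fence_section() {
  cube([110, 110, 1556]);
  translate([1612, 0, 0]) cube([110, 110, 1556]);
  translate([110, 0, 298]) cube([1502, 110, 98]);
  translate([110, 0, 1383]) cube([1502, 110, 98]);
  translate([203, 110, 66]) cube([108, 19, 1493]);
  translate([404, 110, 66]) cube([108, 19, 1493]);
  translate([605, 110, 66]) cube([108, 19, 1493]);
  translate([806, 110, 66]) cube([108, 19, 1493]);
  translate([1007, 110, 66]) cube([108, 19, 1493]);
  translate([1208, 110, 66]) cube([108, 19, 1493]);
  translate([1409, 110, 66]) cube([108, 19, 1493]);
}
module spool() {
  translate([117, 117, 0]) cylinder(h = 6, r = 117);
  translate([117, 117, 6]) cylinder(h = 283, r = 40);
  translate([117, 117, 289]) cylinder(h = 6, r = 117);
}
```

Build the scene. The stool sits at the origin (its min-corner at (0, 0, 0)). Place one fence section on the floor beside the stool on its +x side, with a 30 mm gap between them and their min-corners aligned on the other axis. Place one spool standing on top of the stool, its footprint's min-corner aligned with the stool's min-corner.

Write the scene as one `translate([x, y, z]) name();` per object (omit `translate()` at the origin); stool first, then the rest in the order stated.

stool();
translate([327, 0, 0]) fence_section();
translate([0, 0, 382]) spool();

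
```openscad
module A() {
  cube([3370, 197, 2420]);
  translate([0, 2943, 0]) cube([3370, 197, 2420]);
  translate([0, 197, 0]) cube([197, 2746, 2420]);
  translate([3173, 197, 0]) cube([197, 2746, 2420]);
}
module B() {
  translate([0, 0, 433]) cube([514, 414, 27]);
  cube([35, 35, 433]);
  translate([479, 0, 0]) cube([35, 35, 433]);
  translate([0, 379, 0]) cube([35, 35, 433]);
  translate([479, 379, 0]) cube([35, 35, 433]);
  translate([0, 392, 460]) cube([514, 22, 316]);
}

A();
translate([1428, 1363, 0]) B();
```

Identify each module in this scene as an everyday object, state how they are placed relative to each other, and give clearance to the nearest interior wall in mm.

A is a house frame. B is a chair. The chair sits inside the house frame, centred. The clearance to the nearest interior wall is 1166 mm.

Clearances: x = 1231, y = 1166; minimum 1166 mm.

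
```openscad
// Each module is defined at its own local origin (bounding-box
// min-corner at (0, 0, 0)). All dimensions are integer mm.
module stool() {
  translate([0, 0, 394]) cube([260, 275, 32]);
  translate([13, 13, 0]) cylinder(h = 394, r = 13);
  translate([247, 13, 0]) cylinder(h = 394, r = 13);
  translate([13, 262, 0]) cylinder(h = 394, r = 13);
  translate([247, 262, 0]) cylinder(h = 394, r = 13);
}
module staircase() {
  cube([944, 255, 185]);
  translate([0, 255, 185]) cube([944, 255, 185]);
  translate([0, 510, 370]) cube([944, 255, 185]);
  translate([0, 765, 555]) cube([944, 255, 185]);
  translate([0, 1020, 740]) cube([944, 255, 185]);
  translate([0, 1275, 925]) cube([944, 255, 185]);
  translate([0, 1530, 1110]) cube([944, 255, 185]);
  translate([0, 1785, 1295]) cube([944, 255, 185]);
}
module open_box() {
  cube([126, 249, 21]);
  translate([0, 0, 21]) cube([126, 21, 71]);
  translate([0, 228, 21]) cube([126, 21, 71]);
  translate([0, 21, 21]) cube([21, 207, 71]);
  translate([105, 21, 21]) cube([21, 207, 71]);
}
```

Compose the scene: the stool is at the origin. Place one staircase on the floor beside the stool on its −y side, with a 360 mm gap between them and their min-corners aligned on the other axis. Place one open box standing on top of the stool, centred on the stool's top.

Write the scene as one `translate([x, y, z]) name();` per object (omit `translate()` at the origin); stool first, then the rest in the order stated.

stool();
translate([0, -2400, 0]) staircase();
translate([67, 13, 426]) open_box();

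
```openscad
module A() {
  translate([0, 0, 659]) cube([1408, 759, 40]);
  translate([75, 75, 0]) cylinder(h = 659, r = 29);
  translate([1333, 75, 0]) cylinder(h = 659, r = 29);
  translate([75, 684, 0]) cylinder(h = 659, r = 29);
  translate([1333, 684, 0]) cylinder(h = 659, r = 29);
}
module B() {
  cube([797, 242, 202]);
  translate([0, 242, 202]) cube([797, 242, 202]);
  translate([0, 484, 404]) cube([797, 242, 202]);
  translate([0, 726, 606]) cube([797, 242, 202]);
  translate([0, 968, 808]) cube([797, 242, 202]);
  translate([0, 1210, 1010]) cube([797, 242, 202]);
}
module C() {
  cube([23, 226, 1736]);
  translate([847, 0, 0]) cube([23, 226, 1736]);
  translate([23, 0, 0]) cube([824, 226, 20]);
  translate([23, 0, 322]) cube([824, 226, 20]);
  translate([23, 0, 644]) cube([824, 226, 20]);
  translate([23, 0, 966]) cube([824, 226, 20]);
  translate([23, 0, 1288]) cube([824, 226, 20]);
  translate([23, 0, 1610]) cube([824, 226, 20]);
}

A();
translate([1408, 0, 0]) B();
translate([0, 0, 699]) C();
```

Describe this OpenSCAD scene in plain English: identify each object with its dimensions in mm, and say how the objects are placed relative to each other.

A is a rectangular dining table. The top is 1408×759×40 mm with its upper surface at z = 699 mm. It stands on four round legs of 58 mm diameter, each leg's bounding box inset 46 mm from the nearest pair of top edges, running from the floor to the underside of the top.

B is a straight staircase of 6 solid steps. Each step is 797 mm wide (x), 242 mm deep (y, the going) and 202 mm tall (the rise). The first step rests on the floor; each subsequent step sits one going further in +y and one rise higher in +z, directly behind and above the previous step with no overlap.

C is an open bookshelf. Two side panels, each 23 mm thick, 226 mm deep and 1736 mm tall, stand 870 mm apart (outside-to-outside). Between them sit 6 shelves, each 20 mm thick and 226 mm deep, spanning the full gap between the sides. The bottom shelf rests on the floor (its underside at z = 0) and the clear gap between one shelf's top and the next shelf's underside is 302 mm.

The staircase is against the table's +x side, with their −y faces flush. The bookshelf is on top of the table.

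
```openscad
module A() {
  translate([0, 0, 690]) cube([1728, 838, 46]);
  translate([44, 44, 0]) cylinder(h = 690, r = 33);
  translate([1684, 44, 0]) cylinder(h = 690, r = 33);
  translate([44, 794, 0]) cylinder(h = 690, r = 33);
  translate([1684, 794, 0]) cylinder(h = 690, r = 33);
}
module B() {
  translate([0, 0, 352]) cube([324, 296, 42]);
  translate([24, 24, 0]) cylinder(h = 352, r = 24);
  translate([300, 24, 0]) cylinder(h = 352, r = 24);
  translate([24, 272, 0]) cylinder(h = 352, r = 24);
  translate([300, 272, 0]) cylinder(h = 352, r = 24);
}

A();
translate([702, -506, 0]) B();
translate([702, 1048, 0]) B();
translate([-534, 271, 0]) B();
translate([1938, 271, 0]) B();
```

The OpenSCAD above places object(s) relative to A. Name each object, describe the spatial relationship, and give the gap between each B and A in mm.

Each stool's nearest face is 210 mm from the table's bounding box.

A is a table. B is a stool. Four stools sit around the table at the −y, +y, −x, +x sides. The gap between each stool and the table is 210 mm.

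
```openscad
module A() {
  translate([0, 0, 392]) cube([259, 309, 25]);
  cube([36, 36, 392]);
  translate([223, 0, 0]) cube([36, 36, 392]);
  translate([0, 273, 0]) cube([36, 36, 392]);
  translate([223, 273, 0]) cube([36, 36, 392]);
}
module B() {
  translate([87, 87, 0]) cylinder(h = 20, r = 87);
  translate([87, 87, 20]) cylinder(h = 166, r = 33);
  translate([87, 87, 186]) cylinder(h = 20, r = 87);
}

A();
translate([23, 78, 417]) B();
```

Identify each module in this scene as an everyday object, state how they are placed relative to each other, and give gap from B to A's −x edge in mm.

The spool's min-x is at 23; the stool's min-x is 0; gap = 23 mm.

A is a stool. B is a spool. The spool is on top of the stool. The gap from the spool to the stool's −x edge is 23 mm.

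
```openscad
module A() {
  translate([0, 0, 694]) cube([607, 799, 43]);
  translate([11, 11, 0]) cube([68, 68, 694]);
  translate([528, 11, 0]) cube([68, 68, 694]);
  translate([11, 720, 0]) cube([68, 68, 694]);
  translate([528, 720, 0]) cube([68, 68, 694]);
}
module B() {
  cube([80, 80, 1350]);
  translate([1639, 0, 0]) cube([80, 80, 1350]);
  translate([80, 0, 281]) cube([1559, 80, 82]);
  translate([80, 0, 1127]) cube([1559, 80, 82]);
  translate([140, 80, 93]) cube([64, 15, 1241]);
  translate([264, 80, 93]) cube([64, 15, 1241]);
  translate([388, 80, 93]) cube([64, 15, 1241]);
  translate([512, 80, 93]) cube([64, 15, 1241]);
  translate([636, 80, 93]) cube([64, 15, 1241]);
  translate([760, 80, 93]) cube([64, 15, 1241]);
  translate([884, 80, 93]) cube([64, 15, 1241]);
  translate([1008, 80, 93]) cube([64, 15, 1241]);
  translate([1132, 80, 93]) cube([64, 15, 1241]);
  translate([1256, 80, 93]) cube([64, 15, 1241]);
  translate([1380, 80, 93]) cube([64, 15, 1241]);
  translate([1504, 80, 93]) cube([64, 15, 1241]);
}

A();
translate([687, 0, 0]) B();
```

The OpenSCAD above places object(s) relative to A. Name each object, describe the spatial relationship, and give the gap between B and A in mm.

A is a table. B is a fence section. The fence section is on the floor beside the table on its +x side. The gap between the fence section and the table is 80 mm.

The fence section's nearest face is 80 mm from the table's +x face.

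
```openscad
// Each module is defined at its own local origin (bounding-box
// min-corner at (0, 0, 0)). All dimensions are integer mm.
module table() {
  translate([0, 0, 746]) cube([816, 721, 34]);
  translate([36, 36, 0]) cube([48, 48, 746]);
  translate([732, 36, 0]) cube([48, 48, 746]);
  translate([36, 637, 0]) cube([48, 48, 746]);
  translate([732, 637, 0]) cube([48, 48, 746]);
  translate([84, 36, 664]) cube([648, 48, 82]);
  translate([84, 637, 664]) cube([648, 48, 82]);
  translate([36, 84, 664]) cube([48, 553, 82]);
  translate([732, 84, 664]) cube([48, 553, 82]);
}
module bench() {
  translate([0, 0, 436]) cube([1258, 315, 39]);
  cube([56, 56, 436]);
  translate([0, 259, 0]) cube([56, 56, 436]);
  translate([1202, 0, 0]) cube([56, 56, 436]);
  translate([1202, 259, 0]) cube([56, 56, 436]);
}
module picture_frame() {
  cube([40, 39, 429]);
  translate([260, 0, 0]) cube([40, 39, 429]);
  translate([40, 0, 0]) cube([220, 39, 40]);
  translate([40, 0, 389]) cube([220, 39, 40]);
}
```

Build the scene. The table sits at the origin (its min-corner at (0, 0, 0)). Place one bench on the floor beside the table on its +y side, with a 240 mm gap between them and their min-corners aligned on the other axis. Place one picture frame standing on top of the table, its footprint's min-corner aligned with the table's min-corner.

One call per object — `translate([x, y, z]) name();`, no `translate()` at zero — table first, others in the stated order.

table();
translate([0, 961, 0]) bench();
translate([0, 0, 780]) picture_frame();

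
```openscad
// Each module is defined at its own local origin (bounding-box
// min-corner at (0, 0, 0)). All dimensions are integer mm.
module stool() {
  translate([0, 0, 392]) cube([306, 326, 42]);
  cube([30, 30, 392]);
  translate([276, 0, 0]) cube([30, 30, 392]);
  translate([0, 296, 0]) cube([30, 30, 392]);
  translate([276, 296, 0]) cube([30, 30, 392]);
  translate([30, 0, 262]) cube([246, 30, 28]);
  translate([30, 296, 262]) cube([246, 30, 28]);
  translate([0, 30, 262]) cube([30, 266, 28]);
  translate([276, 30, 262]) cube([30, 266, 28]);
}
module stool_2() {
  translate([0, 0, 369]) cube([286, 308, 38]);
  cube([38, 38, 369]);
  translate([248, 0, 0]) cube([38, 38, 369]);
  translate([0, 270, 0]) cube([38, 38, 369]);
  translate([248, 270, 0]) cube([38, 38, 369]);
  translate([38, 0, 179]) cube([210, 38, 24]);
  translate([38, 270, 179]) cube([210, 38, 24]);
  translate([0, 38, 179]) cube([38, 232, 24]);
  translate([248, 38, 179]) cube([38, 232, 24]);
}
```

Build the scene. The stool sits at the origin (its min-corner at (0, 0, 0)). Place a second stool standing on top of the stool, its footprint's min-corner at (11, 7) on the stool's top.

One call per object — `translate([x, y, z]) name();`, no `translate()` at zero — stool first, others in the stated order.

stool();
translate([11, 7, 434]) stool_2();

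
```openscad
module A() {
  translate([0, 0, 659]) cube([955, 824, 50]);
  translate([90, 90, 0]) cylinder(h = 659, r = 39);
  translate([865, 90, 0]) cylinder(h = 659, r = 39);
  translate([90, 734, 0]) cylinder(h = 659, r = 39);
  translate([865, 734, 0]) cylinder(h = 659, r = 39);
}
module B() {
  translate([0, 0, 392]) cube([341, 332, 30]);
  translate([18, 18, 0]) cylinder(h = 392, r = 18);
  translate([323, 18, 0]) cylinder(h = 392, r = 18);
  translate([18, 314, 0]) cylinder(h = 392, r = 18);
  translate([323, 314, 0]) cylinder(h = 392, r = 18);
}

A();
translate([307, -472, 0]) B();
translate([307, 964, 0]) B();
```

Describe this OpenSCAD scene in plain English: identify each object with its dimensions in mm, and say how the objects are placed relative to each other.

A is a table: top 955 mm (x) × 824 mm (y), 50 mm thick, upper face at z = 709 mm, on four round legs of 78 mm diameter, each leg's bounding box inset 51 mm from the nearest pair of top edges, running from z = 0 to the bottom of the top.

B is a four-legged stool. The seat is a 341×332×30 mm slab whose top surface is at z = 422 mm; four round legs, each 36 mm in diameter, run from the floor (z = 0) to the underside of the seat, each leg's axis is inset half a diameter from the nearest pair of seat edges (so the leg's bounding box is flush with the corner).

Two stools sit around the table at the −y, +y sides.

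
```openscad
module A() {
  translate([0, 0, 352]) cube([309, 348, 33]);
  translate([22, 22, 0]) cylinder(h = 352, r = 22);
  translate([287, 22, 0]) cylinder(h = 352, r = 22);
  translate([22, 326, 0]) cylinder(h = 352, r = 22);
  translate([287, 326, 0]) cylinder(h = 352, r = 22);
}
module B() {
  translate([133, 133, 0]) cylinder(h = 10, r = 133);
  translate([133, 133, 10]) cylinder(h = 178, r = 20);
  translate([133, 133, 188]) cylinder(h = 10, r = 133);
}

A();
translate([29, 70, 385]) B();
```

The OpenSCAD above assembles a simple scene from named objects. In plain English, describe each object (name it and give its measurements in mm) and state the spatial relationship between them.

A is a four-legged stool. The seat is 309×348 mm, 33 mm thick, top at z = 385 mm. It stands on four round legs, each 44 mm in diameter, from z = 0 to the seat underside, each leg's axis is inset half a diameter from the nearest pair of seat edges (so the leg's bounding box is flush with the corner).

B is a spool: two coaxial disc flanges of radius 133 mm and thickness 10 mm, joined by a core cylinder of radius 20 mm and height 178 mm. The lower flange rests on z = 0 and the three cylinders share a vertical axis.

The spool is on top of the stool.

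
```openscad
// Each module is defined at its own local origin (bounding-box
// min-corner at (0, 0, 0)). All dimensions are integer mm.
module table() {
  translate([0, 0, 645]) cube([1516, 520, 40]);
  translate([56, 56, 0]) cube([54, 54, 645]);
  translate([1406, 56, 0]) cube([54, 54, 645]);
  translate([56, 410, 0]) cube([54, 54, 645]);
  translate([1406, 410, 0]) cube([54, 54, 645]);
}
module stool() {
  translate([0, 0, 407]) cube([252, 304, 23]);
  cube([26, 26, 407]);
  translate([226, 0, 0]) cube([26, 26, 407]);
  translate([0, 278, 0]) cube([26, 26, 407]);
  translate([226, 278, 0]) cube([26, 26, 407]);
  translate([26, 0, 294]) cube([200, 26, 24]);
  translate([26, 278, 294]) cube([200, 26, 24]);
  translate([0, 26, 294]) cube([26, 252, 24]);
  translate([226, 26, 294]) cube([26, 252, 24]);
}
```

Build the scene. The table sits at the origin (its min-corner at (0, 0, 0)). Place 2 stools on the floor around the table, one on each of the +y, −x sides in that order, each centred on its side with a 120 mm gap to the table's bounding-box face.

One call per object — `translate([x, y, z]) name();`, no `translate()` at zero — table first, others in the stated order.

table();
translate([632, 640, 0]) stool();
translate([-372, 108, 0]) stool();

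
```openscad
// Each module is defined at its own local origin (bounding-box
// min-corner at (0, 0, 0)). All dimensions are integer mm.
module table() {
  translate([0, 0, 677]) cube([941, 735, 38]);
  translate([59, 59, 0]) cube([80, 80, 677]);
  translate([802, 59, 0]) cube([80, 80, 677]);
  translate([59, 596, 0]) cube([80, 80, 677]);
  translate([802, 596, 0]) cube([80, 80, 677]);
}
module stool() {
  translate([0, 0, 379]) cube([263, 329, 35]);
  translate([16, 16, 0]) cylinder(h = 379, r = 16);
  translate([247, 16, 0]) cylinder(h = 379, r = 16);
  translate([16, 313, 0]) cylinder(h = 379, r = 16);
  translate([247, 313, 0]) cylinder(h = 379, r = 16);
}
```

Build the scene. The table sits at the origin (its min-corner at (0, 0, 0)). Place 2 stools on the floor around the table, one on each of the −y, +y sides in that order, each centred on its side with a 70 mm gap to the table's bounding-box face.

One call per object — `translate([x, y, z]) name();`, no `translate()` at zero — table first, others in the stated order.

table();
translate([339, -399, 0]) stool();
translate([339, 805, 0]) stool();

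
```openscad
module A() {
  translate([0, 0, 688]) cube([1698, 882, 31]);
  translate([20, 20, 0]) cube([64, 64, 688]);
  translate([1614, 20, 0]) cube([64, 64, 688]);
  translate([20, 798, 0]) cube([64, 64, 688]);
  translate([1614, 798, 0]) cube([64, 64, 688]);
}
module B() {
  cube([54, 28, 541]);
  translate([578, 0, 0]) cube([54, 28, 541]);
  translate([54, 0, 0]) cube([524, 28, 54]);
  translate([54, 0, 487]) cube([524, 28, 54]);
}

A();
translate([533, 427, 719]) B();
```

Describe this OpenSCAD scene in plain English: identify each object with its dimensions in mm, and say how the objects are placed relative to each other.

A is a table: top 1698 mm (x) × 882 mm (y), 31 mm thick, upper face at z = 719 mm, on four 64×64 mm square legs, each inset 20 mm from the nearest pair of top edges, running from z = 0 to the bottom of the top.

B is a rectangular picture frame lying in the x–z plane (depth along y). The opening is 524 mm wide (x) by 433 mm tall (z), surrounded by a border 54 mm wide on all four sides. The frame is 28 mm deep and is made of two full-height vertical stiles with two horizontal rails fitted between them.

The picture frame is on top of the table, centred.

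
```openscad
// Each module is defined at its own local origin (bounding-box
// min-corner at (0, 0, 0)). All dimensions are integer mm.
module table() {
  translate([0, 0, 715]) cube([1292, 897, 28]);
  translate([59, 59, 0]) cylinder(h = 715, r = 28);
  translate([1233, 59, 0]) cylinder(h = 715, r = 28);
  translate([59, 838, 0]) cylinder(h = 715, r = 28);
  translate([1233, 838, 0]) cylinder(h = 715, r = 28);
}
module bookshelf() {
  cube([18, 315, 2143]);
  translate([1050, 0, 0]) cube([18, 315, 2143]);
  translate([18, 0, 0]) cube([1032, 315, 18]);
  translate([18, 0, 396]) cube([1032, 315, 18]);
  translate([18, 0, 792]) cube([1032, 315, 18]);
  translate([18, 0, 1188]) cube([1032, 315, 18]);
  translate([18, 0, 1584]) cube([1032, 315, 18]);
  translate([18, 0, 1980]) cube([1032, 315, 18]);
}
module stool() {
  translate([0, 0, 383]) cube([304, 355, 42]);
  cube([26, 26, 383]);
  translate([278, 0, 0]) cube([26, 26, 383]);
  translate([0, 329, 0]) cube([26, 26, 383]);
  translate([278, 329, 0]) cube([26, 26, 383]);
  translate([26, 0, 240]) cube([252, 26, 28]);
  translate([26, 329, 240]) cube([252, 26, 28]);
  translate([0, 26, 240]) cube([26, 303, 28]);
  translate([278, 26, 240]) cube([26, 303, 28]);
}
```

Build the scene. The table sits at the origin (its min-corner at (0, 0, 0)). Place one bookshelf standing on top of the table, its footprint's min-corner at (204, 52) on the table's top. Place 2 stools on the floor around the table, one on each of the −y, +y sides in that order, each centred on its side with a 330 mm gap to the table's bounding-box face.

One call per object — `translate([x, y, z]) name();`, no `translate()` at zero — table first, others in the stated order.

table();
translate([204, 52, 743]) bookshelf();
translate([494, -685, 0]) stool();
translate([494, 1227, 0]) stool();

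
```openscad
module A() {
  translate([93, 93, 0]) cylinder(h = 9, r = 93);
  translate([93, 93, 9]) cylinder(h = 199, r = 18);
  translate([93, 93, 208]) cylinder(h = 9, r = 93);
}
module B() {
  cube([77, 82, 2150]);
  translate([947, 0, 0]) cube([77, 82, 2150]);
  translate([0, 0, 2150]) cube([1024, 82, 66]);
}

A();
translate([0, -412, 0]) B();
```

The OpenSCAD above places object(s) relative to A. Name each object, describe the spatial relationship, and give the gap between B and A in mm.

The door frame's nearest face is 330 mm from the spool's −y face.

A is a spool. B is a door frame. The door frame is on the floor beside the spool on its −y side. The gap between the door frame and the spool is 330 mm.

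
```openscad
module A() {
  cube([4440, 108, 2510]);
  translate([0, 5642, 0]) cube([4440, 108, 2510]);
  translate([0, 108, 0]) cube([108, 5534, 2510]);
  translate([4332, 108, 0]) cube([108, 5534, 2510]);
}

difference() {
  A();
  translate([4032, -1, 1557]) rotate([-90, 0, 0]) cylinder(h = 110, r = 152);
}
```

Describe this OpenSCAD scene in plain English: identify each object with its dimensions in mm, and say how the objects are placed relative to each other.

A is a box-shaped house frame (walls only): outside footprint 4440×5750 mm, wall height 2510 mm, wall thickness 108 mm. The two y-facing walls run the full x-width; the two x-facing walls fit between the inner faces of the y-facing walls.

The house frame has a circular hole of radius 152 mm through its front wall, centred at (x = 4032, z = 1557).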